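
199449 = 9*22161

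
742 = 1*742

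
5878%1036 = 698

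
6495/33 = 2165/11 = 196.82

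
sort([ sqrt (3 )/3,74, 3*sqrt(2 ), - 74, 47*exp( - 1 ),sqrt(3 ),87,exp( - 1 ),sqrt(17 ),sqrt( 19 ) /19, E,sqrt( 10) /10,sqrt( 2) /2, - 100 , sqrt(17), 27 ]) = [-100, - 74, sqrt( 19 )/19, sqrt(10)/10,exp( - 1 ) , sqrt(3 ) /3,sqrt (2 ) /2,sqrt(3), E , sqrt( 17), sqrt(17 ), 3 * sqrt(2 ),47*exp( - 1),27, 74, 87] 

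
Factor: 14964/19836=43/57 = 3^( - 1)*19^(-1)*43^1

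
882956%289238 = 15242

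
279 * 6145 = 1714455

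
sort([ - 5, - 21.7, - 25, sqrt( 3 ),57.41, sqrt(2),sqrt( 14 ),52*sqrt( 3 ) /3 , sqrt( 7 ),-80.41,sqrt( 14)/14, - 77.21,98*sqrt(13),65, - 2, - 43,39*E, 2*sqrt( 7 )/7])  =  [ - 80.41, - 77.21,-43,-25, - 21.7, - 5, - 2,sqrt(14 )/14,2*sqrt( 7)/7,sqrt(2 ) , sqrt( 3 ),sqrt( 7), sqrt( 14),  52 * sqrt( 3 )/3,57.41,65, 39 * E , 98 * sqrt(13)]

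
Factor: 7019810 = 2^1*5^1*7^1*17^2*347^1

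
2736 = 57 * 48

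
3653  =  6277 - 2624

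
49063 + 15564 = 64627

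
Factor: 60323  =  179^1*337^1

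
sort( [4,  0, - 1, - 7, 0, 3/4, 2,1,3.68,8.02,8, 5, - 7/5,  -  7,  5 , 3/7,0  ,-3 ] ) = [- 7,-7, - 3, - 7/5,  -  1,0,0,0, 3/7,3/4, 1, 2,3.68,4 , 5,5,8,8.02 ]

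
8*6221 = 49768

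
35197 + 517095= 552292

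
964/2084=241/521 =0.46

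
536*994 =532784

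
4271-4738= - 467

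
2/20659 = 2/20659 = 0.00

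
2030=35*58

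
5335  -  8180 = - 2845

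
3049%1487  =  75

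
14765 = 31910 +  - 17145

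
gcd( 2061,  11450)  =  229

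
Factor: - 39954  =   - 2^1*3^1*6659^1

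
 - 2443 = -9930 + 7487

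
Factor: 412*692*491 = 2^4*103^1*173^1*491^1=139986064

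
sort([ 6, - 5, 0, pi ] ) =[ - 5,0,pi, 6] 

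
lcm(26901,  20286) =1237446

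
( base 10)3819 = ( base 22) 7JD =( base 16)EEB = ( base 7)14064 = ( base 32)3NB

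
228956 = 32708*7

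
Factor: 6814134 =2^1*3^2*83^1*4561^1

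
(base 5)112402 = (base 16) 1006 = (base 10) 4102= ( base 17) e35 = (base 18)CBG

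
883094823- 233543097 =649551726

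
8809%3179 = 2451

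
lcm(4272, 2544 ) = 226416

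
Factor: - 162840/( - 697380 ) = 2^1*23^1*197^( -1) = 46/197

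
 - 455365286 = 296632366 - 751997652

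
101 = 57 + 44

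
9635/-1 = - 9635 + 0/1 = - 9635.00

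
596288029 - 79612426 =516675603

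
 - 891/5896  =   - 1  +  455/536=- 0.15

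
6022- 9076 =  - 3054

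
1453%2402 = 1453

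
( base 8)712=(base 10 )458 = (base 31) eo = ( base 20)12I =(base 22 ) ki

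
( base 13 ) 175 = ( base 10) 265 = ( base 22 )c1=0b100001001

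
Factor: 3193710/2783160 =106457/92772 = 2^(-2 ) * 3^( - 3)*13^1*19^1*431^1*859^( - 1 )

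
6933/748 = 6933/748 = 9.27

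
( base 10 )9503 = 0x251F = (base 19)1763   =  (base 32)98V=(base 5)301003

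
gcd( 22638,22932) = 294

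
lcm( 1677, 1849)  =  72111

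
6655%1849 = 1108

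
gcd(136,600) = 8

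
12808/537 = 12808/537 = 23.85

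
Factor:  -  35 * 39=-3^1*5^1 *7^1*13^1 = - 1365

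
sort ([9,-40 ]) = [ - 40,9 ]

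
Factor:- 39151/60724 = - 2^( - 2)*7^2*19^( - 1) = -49/76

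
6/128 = 3/64 = 0.05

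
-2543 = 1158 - 3701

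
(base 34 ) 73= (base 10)241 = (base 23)ab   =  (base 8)361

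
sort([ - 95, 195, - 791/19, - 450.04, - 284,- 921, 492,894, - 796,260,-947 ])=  [ - 947, - 921,  -  796, - 450.04,-284, - 95, - 791/19,195, 260, 492, 894 ]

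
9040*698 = 6309920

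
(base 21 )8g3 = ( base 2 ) 111100011011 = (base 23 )773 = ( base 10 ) 3867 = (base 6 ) 25523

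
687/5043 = 229/1681 = 0.14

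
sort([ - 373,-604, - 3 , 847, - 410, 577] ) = [ - 604, - 410, -373,-3, 577,847 ]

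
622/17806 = 311/8903 = 0.03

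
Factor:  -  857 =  - 857^1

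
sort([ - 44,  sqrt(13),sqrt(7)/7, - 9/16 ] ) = [ - 44, - 9/16,sqrt(7)/7,  sqrt( 13 )] 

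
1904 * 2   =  3808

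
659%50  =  9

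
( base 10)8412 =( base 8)20334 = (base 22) h88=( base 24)EEC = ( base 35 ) 6UC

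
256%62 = 8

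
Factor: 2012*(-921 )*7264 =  - 13460569728 = - 2^7  *  3^1*227^1  *  307^1*503^1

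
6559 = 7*937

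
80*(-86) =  - 6880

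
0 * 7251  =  0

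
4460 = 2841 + 1619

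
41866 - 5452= 36414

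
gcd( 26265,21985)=5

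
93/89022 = 31/29674 = 0.00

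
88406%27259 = 6629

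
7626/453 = 16 + 126/151=16.83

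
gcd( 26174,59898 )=2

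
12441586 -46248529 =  -33806943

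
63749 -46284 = 17465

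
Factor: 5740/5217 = 2^2*3^(-1 )*5^1*7^1*37^(-1)*41^1*47^ ( - 1 )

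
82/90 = 41/45 = 0.91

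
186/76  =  93/38 = 2.45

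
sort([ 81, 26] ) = [ 26, 81]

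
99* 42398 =4197402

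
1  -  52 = -51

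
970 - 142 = 828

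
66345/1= 66345 = 66345.00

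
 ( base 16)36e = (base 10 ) 878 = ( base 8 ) 1556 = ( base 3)1012112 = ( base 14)46A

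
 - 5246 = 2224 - 7470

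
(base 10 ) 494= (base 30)GE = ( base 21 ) 12b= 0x1EE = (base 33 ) ew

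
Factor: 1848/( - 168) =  - 11  =  - 11^1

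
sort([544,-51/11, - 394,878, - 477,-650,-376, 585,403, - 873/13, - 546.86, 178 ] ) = [  -  650, - 546.86,-477, - 394 ,-376, - 873/13 , - 51/11,178,403,544,585,878] 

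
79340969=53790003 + 25550966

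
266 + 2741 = 3007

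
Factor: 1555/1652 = 2^( -2) *5^1*7^(  -  1) * 59^ ( - 1)*311^1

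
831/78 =277/26 = 10.65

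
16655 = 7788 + 8867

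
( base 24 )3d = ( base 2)1010101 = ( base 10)85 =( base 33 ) 2J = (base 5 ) 320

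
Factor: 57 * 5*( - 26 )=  - 7410= -2^1 *3^1*5^1*13^1*19^1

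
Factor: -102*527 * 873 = - 2^1 *3^3 * 17^2 * 31^1*97^1 = -  46927242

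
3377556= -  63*( - 53612 )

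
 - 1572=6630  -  8202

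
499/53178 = 499/53178 =0.01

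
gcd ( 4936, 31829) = 1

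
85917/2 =85917/2 = 42958.50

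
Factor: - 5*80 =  - 2^4*5^2 =- 400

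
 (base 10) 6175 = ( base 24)AH7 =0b1100000011111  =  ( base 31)6D6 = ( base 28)7OF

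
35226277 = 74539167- 39312890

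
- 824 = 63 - 887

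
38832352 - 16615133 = 22217219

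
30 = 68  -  38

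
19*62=1178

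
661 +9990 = 10651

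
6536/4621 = 6536/4621  =  1.41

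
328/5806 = 164/2903 = 0.06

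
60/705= 4/47 = 0.09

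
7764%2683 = 2398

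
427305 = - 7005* (-61 )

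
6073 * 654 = 3971742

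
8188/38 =4094/19 = 215.47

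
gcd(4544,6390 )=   142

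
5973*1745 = 10422885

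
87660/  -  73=-1201 + 13/73 = -  1200.82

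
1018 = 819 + 199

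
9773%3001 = 770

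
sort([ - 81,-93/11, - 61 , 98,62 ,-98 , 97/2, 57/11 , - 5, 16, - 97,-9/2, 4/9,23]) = [-98 , - 97 , - 81, - 61,-93/11, - 5,  -  9/2, 4/9 , 57/11,16, 23,97/2 , 62,98]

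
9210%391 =217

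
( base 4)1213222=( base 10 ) 6634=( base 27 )92j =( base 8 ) 14752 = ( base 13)3034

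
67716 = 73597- 5881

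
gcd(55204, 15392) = 148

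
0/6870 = 0 = 0.00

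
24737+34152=58889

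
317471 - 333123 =  -  15652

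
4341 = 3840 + 501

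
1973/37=1973/37= 53.32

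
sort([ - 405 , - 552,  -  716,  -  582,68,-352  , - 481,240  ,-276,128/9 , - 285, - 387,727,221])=[ - 716,-582, - 552,  -  481,-405,-387,-352,-285,-276,  128/9,  68,221, 240 , 727 ] 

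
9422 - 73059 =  - 63637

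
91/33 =91/33 = 2.76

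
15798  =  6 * 2633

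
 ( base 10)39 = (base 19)21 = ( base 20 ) 1j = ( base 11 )36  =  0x27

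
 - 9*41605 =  - 374445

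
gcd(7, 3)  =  1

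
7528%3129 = 1270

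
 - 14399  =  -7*2057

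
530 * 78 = 41340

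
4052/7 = 4052/7 = 578.86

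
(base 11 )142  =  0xa7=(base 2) 10100111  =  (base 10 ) 167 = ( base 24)6N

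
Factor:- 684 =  - 2^2*3^2*19^1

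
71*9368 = 665128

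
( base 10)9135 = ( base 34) 7UN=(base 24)FKF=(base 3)110112100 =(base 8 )21657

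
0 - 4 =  - 4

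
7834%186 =22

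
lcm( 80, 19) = 1520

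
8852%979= 41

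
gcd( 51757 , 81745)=1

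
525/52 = 10+5/52  =  10.10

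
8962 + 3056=12018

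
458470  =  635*722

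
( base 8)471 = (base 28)b5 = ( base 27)bg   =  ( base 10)313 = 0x139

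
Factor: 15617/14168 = 97/88=2^(  -  3)*11^(  -  1)*97^1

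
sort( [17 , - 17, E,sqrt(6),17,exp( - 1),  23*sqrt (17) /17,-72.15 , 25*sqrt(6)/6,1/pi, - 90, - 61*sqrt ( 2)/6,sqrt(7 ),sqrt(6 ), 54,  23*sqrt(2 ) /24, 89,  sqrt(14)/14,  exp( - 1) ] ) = [ - 90, - 72.15, - 17,-61*sqrt (2) /6 , sqrt ( 14)/14, 1/pi, exp( - 1) , exp( - 1),  23*sqrt( 2 ) /24, sqrt (6 ),  sqrt(6 ),sqrt(7) , E, 23*sqrt(17 ) /17,  25*sqrt (6 ) /6 , 17, 17,54,  89 ] 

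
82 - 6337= - 6255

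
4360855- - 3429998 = 7790853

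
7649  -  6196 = 1453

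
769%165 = 109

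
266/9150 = 133/4575=0.03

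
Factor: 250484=2^2 * 13^1 * 4817^1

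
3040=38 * 80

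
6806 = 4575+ 2231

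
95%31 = 2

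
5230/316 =16  +  87/158=16.55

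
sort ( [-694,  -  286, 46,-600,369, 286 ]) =[ - 694, - 600, - 286,46, 286 , 369]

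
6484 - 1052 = 5432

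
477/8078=477/8078 = 0.06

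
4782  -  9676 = - 4894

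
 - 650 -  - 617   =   - 33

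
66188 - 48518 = 17670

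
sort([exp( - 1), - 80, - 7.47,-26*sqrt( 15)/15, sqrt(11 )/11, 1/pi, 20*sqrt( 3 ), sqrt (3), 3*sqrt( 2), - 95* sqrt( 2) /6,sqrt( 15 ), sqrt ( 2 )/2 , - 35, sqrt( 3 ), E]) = [ - 80, - 35 , - 95*sqrt( 2) /6, - 7.47,-26*sqrt( 15 )/15, sqrt( 11)/11, 1/pi, exp( - 1), sqrt( 2)/2, sqrt( 3 ),sqrt( 3 ), E, sqrt( 15 ),3*sqrt( 2), 20 * sqrt( 3 )]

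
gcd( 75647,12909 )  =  13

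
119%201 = 119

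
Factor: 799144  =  2^3*191^1*523^1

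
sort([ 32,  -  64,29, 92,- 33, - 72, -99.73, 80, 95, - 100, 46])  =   [ - 100, -99.73, - 72 , - 64, - 33,  29, 32,46, 80, 92, 95 ] 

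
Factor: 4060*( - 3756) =  -  15249360 = - 2^4* 3^1*5^1*7^1*29^1*313^1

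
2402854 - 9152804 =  - 6749950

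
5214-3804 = 1410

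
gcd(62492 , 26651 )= 919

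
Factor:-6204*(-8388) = 2^4*3^3 * 11^1 * 47^1*233^1 = 52039152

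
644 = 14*46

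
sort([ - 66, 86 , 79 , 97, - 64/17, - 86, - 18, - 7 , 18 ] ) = [-86, - 66,-18 , - 7,  -  64/17,18,  79 , 86,97]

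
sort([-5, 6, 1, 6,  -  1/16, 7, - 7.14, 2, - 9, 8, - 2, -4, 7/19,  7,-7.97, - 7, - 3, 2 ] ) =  [-9 , - 7.97, - 7.14,-7, - 5, - 4,-3, - 2, - 1/16, 7/19,1,2, 2,6, 6, 7,7, 8] 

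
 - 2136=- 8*267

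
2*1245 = 2490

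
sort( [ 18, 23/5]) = [23/5 , 18]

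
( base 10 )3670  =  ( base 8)7126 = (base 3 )12000221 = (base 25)5lk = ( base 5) 104140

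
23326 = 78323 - 54997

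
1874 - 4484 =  - 2610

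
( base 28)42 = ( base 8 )162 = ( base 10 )114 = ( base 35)39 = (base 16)72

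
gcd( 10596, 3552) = 12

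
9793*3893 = 38124149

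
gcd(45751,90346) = 1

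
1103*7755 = 8553765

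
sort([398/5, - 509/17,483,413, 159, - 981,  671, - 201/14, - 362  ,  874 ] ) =[ - 981, - 362, - 509/17, - 201/14, 398/5,159,  413,483,671,874]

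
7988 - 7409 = 579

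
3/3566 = 3/3566 = 0.00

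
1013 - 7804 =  - 6791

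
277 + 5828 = 6105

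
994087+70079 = 1064166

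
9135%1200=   735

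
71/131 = 71/131 = 0.54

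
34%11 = 1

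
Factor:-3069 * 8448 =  - 25926912 =- 2^8 * 3^3 * 11^2*31^1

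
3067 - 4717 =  - 1650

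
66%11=0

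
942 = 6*157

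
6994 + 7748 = 14742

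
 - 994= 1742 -2736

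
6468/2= 3234= 3234.00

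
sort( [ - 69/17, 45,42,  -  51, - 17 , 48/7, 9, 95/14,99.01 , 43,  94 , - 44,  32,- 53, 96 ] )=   [ - 53,-51, - 44 , -17, - 69/17, 95/14,48/7, 9,  32,42,43 , 45, 94,96,  99.01]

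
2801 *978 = 2739378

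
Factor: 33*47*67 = 103917  =  3^1*11^1*47^1*  67^1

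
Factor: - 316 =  - 2^2*79^1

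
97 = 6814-6717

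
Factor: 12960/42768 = 2^1*3^( - 1) * 5^1*11^ (-1 ) = 10/33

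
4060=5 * 812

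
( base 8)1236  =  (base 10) 670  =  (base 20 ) 1DA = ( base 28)NQ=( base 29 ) N3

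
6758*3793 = 25633094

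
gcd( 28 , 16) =4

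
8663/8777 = 8663/8777 = 0.99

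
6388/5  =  1277+3/5= 1277.60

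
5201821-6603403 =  - 1401582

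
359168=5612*64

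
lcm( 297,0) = 0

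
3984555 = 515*7737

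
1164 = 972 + 192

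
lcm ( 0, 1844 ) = 0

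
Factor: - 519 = -3^1*173^1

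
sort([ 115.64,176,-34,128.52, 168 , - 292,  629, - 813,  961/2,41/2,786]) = [-813, - 292,- 34, 41/2,115.64, 128.52,168, 176,961/2,  629,  786]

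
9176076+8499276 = 17675352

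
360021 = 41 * 8781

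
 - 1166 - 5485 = -6651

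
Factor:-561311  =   - 563^1*997^1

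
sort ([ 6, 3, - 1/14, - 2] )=[ - 2, - 1/14,3,6] 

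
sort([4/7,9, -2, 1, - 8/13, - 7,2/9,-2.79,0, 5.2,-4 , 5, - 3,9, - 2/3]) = [ -7, - 4,  -  3,-2.79,- 2, - 2/3,  -  8/13, 0,2/9,4/7,1,5,5.2,  9,9]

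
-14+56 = 42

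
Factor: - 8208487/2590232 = -2^ ( - 3 ) * 7^1*19^(  -  1 )*37^1*41^1*773^1*17041^( - 1) 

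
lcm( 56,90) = 2520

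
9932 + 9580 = 19512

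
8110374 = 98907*82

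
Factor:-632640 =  - 2^6*3^1*5^1*659^1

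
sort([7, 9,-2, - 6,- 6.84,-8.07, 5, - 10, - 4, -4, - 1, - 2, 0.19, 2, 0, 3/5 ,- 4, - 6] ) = [ - 10, - 8.07 , - 6.84 , - 6  , - 6, - 4 ,-4, - 4,  -  2, - 2,  -  1 , 0, 0.19,3/5,2, 5, 7, 9]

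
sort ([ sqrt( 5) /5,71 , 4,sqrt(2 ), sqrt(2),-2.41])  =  [-2.41, sqrt(5 )/5 , sqrt( 2), sqrt ( 2 ), 4,71 ] 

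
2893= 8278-5385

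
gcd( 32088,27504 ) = 4584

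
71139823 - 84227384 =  - 13087561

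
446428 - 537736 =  - 91308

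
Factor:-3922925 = -5^2*37^1*4241^1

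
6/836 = 3/418 = 0.01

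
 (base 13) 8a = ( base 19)60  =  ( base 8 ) 162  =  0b1110010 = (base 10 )114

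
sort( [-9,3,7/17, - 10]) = [- 10, -9,7/17, 3 ] 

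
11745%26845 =11745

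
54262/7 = 54262/7 = 7751.71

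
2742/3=914 = 914.00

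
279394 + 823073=1102467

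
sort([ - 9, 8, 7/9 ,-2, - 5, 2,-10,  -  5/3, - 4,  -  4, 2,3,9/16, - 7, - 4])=[  -  10,  -  9, -7, - 5,-4,  -  4,-4,-2, - 5/3,9/16, 7/9, 2, 2, 3 , 8]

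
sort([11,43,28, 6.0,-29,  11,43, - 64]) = [ - 64,  -  29,6.0, 11,11, 28, 43, 43 ] 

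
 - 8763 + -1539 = - 10302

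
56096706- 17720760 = 38375946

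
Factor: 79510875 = 3^1 * 5^3*212029^1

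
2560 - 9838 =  - 7278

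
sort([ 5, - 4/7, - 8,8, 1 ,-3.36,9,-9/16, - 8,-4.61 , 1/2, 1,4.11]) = [ - 8, -8, - 4.61  , - 3.36,-4/7, - 9/16,1/2,1, 1, 4.11, 5,8, 9 ] 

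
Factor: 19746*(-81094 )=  - 1601282124 = - 2^2*3^2*13^1*1097^1*3119^1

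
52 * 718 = 37336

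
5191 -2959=2232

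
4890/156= 31  +  9/26= 31.35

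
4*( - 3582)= - 14328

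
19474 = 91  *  214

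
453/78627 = 151/26209 = 0.01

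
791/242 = 791/242 = 3.27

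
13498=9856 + 3642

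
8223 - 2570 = 5653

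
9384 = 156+9228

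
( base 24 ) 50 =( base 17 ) 71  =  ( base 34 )3i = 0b1111000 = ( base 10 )120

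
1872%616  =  24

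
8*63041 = 504328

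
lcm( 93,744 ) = 744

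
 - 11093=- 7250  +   - 3843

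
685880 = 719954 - 34074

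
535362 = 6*89227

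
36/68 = 9/17 = 0.53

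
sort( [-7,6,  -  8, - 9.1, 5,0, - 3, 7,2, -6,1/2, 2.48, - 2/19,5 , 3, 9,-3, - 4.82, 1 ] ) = [  -  9.1, - 8, - 7, - 6,-4.82,-3,-3, - 2/19,0, 1/2, 1,2, 2.48,3,5, 5,6,7, 9] 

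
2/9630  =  1/4815 = 0.00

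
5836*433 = 2526988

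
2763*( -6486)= - 17920818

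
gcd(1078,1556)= 2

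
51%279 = 51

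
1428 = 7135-5707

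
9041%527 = 82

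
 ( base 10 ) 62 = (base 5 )222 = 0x3e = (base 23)2G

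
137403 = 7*19629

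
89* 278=24742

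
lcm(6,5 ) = 30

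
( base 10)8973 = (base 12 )5239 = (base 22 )IBJ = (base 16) 230d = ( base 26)D73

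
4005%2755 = 1250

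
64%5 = 4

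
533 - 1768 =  - 1235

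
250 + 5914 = 6164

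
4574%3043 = 1531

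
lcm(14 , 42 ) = 42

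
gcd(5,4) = 1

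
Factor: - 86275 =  -5^2*7^1*17^1*29^1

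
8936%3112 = 2712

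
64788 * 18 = 1166184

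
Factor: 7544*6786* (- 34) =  - 2^5*3^2*13^1*17^1*23^1* 29^1*41^1 = -1740581856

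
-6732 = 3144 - 9876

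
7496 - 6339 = 1157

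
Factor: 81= 3^4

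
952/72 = 13+2/9 = 13.22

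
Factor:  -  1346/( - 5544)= 673/2772 = 2^ ( - 2)* 3^( - 2)*7^( - 1 )*11^(- 1) * 673^1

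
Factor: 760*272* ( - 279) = -57674880 = -2^7*3^2*5^1 * 17^1  *  19^1*31^1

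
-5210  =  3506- 8716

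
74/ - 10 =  - 8 + 3/5 = -7.40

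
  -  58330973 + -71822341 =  - 130153314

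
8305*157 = 1303885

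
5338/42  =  127+2/21  =  127.10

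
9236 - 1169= 8067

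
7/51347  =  7/51347 = 0.00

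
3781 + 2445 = 6226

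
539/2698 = 539/2698 = 0.20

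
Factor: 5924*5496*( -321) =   -  2^5*3^2*107^1*229^1*1481^1 = - 10451215584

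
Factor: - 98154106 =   -  2^1*97^1*505949^1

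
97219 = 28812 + 68407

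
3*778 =2334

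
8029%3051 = 1927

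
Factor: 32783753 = 71^1*389^1 *1187^1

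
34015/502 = 34015/502  =  67.76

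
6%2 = 0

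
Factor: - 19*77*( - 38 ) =55594 =2^1*7^1* 11^1*19^2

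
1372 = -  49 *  (-28)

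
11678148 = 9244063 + 2434085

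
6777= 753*9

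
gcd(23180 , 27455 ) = 95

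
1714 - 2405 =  - 691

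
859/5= 859/5 = 171.80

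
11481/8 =11481/8=1435.12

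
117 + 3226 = 3343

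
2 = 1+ 1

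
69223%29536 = 10151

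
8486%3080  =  2326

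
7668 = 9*852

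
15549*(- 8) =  - 124392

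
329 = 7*47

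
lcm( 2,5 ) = 10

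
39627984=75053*528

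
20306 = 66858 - 46552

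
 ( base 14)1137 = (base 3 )11002201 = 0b101110101101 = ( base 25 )4je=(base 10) 2989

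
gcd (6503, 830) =1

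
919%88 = 39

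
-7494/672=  - 12 + 95/112 = - 11.15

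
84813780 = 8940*9487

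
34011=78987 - 44976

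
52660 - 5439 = 47221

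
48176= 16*3011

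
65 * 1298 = 84370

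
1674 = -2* (-837)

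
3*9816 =29448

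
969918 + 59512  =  1029430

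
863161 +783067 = 1646228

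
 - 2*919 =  - 1838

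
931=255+676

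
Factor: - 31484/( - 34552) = 2^( - 1)*7^( - 1 ) * 17^1*463^1*617^( - 1) = 7871/8638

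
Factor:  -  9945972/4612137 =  - 3315324/1537379=   -  2^2*3^1 * 43^( - 1) * 35753^(-1)*276277^1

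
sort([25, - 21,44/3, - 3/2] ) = [  -  21, - 3/2,44/3,25]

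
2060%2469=2060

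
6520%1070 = 100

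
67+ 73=140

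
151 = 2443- 2292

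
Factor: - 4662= -2^1*3^2*7^1*37^1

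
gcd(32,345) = 1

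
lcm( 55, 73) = 4015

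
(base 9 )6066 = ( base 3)20002020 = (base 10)4434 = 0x1152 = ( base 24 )7gi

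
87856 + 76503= 164359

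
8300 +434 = 8734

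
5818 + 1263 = 7081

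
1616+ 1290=2906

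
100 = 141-41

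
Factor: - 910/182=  - 5 = -  5^1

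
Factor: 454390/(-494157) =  - 2^1*3^( - 1 )*5^1 * 127^(- 1 )* 1297^( - 1)*45439^1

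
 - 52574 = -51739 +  - 835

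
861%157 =76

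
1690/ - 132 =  -845/66 = -12.80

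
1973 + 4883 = 6856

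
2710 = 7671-4961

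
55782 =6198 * 9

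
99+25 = 124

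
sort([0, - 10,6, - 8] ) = [ - 10,-8 , 0,6] 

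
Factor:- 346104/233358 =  - 2^2*3^1*11^1*89^(-1) = -132/89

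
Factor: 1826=2^1*11^1*83^1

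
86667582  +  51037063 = 137704645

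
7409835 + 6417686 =13827521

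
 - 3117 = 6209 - 9326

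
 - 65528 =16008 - 81536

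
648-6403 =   -  5755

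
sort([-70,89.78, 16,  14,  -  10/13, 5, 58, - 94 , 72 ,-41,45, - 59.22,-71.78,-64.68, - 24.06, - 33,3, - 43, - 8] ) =[-94, - 71.78, - 70 ,  -  64.68, - 59.22,  -  43,-41,  -  33,  -  24.06, - 8, -10/13,3,5,14, 16,45,58, 72,89.78]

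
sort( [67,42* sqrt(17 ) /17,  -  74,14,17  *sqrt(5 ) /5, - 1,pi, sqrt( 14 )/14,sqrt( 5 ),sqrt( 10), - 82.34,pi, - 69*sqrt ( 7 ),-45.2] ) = [ - 69 * sqrt( 7), - 82.34 , - 74, - 45.2,-1,sqrt( 14) /14,sqrt( 5), pi,pi,sqrt(10),17*sqrt( 5)/5,42 * sqrt( 17)/17,14,67]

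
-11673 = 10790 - 22463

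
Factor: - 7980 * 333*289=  - 2^2*3^3*5^1*7^1*17^2 * 19^1 * 37^1 = - 767971260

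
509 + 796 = 1305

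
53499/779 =68+527/779=68.68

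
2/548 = 1/274  =  0.00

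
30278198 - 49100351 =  - 18822153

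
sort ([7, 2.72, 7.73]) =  [ 2.72, 7,7.73]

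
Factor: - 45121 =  - 45121^1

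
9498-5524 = 3974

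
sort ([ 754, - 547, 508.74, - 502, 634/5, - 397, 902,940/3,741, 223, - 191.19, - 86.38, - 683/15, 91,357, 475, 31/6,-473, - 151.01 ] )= [-547, - 502, - 473 , - 397, - 191.19  ,-151.01, - 86.38, - 683/15, 31/6, 91, 634/5 , 223 , 940/3, 357, 475,  508.74,741, 754, 902 ] 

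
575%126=71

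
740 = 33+707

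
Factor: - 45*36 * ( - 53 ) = 2^2*3^4*5^1 * 53^1 = 85860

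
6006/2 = 3003  =  3003.00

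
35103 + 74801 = 109904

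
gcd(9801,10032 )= 33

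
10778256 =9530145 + 1248111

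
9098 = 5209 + 3889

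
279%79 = 42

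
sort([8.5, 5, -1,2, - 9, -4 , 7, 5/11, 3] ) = [-9, - 4, -1 , 5/11,2, 3, 5, 7, 8.5]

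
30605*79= 2417795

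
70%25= 20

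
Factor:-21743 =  - 17^1*1279^1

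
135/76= 1 + 59/76 =1.78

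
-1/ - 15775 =1/15775 = 0.00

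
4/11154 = 2/5577 = 0.00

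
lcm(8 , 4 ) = 8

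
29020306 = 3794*7649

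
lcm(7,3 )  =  21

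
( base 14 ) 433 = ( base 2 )1100111101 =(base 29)SH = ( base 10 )829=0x33d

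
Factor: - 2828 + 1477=  -  1351=-7^1*193^1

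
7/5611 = 7/5611= 0.00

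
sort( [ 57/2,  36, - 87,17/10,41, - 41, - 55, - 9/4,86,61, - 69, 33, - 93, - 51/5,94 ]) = [ - 93, - 87,-69, - 55, - 41,  -  51/5,- 9/4,17/10,57/2, 33,36,41,61, 86,94 ] 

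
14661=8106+6555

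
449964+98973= 548937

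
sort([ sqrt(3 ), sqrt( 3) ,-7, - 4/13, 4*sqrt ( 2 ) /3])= [ - 7,-4/13, sqrt(3 ),sqrt( 3 ), 4*sqrt ( 2)/3]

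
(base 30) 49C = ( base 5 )111012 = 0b111100101010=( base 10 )3882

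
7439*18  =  133902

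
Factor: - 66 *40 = - 2640 = -2^4*3^1 * 5^1 * 11^1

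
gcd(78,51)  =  3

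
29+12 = 41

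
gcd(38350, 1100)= 50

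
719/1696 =719/1696 = 0.42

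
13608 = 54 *252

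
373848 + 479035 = 852883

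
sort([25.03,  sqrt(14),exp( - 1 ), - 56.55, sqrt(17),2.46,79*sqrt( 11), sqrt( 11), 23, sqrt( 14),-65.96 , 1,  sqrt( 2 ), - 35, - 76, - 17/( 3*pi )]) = [ - 76,-65.96, - 56.55, - 35, - 17/(3 * pi ),exp( - 1), 1, sqrt(2),2.46,sqrt(11 ),sqrt( 14),sqrt(14), sqrt(17 ),23,25.03, 79*sqrt(11)] 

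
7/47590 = 7/47590 = 0.00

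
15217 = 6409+8808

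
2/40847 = 2/40847 = 0.00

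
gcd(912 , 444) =12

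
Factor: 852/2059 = 12/29 = 2^2*3^1*29^ ( - 1)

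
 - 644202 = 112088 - 756290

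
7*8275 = 57925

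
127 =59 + 68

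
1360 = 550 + 810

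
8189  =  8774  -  585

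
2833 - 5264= - 2431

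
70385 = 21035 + 49350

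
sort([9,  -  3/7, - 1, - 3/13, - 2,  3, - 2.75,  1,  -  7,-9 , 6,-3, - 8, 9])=[ - 9, - 8, - 7,  -  3 , - 2.75, - 2,-1,- 3/7, - 3/13 , 1, 3,  6,9  ,  9] 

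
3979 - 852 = 3127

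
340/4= 85=85.00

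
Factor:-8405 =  - 5^1*41^2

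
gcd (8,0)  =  8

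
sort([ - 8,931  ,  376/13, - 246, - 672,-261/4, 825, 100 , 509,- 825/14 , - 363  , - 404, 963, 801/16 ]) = [ - 672, - 404, - 363, - 246, - 261/4, - 825/14, - 8,376/13,801/16, 100, 509,825,931,963]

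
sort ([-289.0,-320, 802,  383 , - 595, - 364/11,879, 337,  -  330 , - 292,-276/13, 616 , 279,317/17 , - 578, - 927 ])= [  -  927, - 595, - 578,-330,-320,-292, - 289.0, - 364/11, - 276/13, 317/17,279, 337,  383,616,  802, 879] 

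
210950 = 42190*5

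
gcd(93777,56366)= 1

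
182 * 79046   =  14386372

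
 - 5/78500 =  -1/15700 = - 0.00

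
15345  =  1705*9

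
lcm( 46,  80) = 1840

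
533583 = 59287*9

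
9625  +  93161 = 102786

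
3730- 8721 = -4991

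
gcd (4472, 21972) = 4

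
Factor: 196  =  2^2 *7^2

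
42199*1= 42199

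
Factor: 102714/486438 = 53/251 = 53^1*251^( - 1)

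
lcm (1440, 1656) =33120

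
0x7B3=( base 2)11110110011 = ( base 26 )2NL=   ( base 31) 21I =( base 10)1971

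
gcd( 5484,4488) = 12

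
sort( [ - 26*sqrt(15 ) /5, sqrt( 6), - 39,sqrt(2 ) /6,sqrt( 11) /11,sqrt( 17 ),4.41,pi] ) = [ - 39, - 26*sqrt( 15) /5,sqrt(2 )/6, sqrt( 11 ) /11, sqrt( 6)  ,  pi,  sqrt (17 ),  4.41]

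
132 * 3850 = 508200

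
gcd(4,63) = 1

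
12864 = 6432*2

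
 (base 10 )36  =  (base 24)1c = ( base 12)30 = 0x24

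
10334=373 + 9961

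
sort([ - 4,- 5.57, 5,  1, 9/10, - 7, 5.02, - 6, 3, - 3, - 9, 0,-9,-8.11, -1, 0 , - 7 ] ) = [ - 9, - 9, -8.11, - 7,-7,-6,-5.57,-4,- 3, - 1, 0, 0, 9/10 , 1, 3, 5, 5.02 ] 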